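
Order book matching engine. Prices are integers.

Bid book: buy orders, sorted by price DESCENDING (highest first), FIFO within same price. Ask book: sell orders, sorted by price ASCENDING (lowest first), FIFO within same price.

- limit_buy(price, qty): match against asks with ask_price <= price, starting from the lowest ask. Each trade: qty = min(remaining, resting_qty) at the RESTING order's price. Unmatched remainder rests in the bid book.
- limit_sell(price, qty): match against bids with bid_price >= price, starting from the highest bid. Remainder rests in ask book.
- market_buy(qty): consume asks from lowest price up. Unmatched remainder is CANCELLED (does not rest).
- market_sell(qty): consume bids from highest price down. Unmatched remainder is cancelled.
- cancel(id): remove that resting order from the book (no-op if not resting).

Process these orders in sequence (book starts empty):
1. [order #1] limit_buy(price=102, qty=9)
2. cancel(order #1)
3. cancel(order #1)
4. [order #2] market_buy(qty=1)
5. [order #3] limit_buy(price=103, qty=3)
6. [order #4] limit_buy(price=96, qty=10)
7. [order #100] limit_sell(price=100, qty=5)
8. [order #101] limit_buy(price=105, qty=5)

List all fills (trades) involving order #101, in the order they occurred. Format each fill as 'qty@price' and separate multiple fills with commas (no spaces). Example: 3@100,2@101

Answer: 2@100

Derivation:
After op 1 [order #1] limit_buy(price=102, qty=9): fills=none; bids=[#1:9@102] asks=[-]
After op 2 cancel(order #1): fills=none; bids=[-] asks=[-]
After op 3 cancel(order #1): fills=none; bids=[-] asks=[-]
After op 4 [order #2] market_buy(qty=1): fills=none; bids=[-] asks=[-]
After op 5 [order #3] limit_buy(price=103, qty=3): fills=none; bids=[#3:3@103] asks=[-]
After op 6 [order #4] limit_buy(price=96, qty=10): fills=none; bids=[#3:3@103 #4:10@96] asks=[-]
After op 7 [order #100] limit_sell(price=100, qty=5): fills=#3x#100:3@103; bids=[#4:10@96] asks=[#100:2@100]
After op 8 [order #101] limit_buy(price=105, qty=5): fills=#101x#100:2@100; bids=[#101:3@105 #4:10@96] asks=[-]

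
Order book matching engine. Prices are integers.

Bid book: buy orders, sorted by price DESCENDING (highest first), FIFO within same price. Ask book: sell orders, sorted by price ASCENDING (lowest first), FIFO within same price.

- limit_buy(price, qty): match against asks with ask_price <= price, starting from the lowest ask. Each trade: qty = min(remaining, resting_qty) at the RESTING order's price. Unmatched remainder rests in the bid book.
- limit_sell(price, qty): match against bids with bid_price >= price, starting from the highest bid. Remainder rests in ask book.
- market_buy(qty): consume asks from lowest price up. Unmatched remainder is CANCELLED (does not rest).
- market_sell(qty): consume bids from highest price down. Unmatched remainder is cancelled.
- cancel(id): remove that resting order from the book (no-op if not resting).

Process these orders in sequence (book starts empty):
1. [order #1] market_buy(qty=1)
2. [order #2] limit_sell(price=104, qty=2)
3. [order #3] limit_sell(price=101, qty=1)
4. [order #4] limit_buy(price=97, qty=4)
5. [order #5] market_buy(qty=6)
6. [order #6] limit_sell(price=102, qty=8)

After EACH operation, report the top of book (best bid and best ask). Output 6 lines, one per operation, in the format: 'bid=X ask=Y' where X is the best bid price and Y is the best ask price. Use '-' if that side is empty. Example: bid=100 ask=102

Answer: bid=- ask=-
bid=- ask=104
bid=- ask=101
bid=97 ask=101
bid=97 ask=-
bid=97 ask=102

Derivation:
After op 1 [order #1] market_buy(qty=1): fills=none; bids=[-] asks=[-]
After op 2 [order #2] limit_sell(price=104, qty=2): fills=none; bids=[-] asks=[#2:2@104]
After op 3 [order #3] limit_sell(price=101, qty=1): fills=none; bids=[-] asks=[#3:1@101 #2:2@104]
After op 4 [order #4] limit_buy(price=97, qty=4): fills=none; bids=[#4:4@97] asks=[#3:1@101 #2:2@104]
After op 5 [order #5] market_buy(qty=6): fills=#5x#3:1@101 #5x#2:2@104; bids=[#4:4@97] asks=[-]
After op 6 [order #6] limit_sell(price=102, qty=8): fills=none; bids=[#4:4@97] asks=[#6:8@102]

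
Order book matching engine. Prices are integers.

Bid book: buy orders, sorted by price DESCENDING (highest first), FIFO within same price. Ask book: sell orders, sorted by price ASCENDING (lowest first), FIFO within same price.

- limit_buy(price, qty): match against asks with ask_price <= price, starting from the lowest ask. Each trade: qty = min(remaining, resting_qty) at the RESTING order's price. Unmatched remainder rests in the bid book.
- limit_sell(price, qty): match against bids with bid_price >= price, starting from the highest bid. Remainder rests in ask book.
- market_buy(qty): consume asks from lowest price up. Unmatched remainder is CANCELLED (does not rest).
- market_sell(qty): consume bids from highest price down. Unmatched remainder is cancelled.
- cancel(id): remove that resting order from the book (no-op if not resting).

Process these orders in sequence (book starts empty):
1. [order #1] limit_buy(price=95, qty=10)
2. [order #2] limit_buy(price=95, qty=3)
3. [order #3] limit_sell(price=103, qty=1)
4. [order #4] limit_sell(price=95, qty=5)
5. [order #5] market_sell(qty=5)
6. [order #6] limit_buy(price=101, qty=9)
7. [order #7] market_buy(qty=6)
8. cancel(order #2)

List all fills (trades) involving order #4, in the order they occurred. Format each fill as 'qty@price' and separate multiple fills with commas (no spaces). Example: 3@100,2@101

Answer: 5@95

Derivation:
After op 1 [order #1] limit_buy(price=95, qty=10): fills=none; bids=[#1:10@95] asks=[-]
After op 2 [order #2] limit_buy(price=95, qty=3): fills=none; bids=[#1:10@95 #2:3@95] asks=[-]
After op 3 [order #3] limit_sell(price=103, qty=1): fills=none; bids=[#1:10@95 #2:3@95] asks=[#3:1@103]
After op 4 [order #4] limit_sell(price=95, qty=5): fills=#1x#4:5@95; bids=[#1:5@95 #2:3@95] asks=[#3:1@103]
After op 5 [order #5] market_sell(qty=5): fills=#1x#5:5@95; bids=[#2:3@95] asks=[#3:1@103]
After op 6 [order #6] limit_buy(price=101, qty=9): fills=none; bids=[#6:9@101 #2:3@95] asks=[#3:1@103]
After op 7 [order #7] market_buy(qty=6): fills=#7x#3:1@103; bids=[#6:9@101 #2:3@95] asks=[-]
After op 8 cancel(order #2): fills=none; bids=[#6:9@101] asks=[-]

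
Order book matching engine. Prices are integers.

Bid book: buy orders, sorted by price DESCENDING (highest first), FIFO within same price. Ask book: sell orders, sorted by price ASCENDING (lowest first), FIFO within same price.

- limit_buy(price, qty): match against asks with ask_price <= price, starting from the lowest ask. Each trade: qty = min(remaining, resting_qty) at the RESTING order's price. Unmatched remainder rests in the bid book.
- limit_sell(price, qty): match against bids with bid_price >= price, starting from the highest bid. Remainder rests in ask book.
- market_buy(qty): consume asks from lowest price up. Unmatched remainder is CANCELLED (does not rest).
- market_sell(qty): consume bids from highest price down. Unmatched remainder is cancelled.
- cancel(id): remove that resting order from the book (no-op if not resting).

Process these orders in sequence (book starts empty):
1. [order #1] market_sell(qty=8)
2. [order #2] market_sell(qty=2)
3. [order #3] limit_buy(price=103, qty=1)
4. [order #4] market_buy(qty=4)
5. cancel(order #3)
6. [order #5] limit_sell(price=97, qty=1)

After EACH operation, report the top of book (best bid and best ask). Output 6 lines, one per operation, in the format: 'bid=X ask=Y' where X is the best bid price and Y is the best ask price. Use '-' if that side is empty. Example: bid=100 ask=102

Answer: bid=- ask=-
bid=- ask=-
bid=103 ask=-
bid=103 ask=-
bid=- ask=-
bid=- ask=97

Derivation:
After op 1 [order #1] market_sell(qty=8): fills=none; bids=[-] asks=[-]
After op 2 [order #2] market_sell(qty=2): fills=none; bids=[-] asks=[-]
After op 3 [order #3] limit_buy(price=103, qty=1): fills=none; bids=[#3:1@103] asks=[-]
After op 4 [order #4] market_buy(qty=4): fills=none; bids=[#3:1@103] asks=[-]
After op 5 cancel(order #3): fills=none; bids=[-] asks=[-]
After op 6 [order #5] limit_sell(price=97, qty=1): fills=none; bids=[-] asks=[#5:1@97]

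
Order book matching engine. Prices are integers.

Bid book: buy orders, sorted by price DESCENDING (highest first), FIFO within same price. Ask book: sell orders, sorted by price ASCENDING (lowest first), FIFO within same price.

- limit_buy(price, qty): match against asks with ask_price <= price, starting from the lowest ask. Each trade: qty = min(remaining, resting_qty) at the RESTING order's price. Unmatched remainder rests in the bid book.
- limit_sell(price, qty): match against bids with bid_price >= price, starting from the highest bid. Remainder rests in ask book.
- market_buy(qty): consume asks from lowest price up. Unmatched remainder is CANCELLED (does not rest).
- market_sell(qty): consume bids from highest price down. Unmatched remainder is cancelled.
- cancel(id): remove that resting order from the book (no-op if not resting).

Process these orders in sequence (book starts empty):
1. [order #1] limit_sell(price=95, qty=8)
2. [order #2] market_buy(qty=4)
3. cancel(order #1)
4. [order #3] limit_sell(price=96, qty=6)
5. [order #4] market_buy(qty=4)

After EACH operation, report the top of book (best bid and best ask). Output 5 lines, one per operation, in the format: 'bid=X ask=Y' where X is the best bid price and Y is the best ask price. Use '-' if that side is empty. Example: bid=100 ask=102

Answer: bid=- ask=95
bid=- ask=95
bid=- ask=-
bid=- ask=96
bid=- ask=96

Derivation:
After op 1 [order #1] limit_sell(price=95, qty=8): fills=none; bids=[-] asks=[#1:8@95]
After op 2 [order #2] market_buy(qty=4): fills=#2x#1:4@95; bids=[-] asks=[#1:4@95]
After op 3 cancel(order #1): fills=none; bids=[-] asks=[-]
After op 4 [order #3] limit_sell(price=96, qty=6): fills=none; bids=[-] asks=[#3:6@96]
After op 5 [order #4] market_buy(qty=4): fills=#4x#3:4@96; bids=[-] asks=[#3:2@96]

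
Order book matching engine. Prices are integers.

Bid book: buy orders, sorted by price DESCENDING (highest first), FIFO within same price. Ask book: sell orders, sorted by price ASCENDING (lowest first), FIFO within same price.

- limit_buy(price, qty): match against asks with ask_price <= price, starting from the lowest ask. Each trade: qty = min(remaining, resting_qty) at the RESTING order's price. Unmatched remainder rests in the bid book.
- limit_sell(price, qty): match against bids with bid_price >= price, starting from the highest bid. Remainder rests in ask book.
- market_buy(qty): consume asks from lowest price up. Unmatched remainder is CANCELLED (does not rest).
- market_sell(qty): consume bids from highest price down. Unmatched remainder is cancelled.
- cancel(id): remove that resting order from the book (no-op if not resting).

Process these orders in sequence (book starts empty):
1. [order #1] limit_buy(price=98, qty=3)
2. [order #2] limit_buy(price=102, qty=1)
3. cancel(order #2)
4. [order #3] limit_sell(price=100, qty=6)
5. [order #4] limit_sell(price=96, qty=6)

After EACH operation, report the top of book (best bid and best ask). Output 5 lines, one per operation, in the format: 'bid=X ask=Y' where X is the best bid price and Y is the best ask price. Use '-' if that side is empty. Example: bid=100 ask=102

Answer: bid=98 ask=-
bid=102 ask=-
bid=98 ask=-
bid=98 ask=100
bid=- ask=96

Derivation:
After op 1 [order #1] limit_buy(price=98, qty=3): fills=none; bids=[#1:3@98] asks=[-]
After op 2 [order #2] limit_buy(price=102, qty=1): fills=none; bids=[#2:1@102 #1:3@98] asks=[-]
After op 3 cancel(order #2): fills=none; bids=[#1:3@98] asks=[-]
After op 4 [order #3] limit_sell(price=100, qty=6): fills=none; bids=[#1:3@98] asks=[#3:6@100]
After op 5 [order #4] limit_sell(price=96, qty=6): fills=#1x#4:3@98; bids=[-] asks=[#4:3@96 #3:6@100]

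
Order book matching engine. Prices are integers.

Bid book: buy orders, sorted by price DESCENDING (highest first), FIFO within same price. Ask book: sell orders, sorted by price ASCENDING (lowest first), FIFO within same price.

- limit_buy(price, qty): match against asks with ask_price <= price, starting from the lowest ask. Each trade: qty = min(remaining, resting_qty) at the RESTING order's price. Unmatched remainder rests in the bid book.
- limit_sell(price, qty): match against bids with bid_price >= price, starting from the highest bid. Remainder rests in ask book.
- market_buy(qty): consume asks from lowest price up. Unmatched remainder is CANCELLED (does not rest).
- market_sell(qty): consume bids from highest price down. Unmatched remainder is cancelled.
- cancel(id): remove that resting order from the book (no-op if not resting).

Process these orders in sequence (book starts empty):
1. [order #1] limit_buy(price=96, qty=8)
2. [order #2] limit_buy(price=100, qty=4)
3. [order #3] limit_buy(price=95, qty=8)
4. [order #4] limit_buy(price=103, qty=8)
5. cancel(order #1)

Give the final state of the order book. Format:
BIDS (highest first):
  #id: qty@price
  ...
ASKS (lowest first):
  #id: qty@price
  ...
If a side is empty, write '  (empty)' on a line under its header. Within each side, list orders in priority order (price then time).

After op 1 [order #1] limit_buy(price=96, qty=8): fills=none; bids=[#1:8@96] asks=[-]
After op 2 [order #2] limit_buy(price=100, qty=4): fills=none; bids=[#2:4@100 #1:8@96] asks=[-]
After op 3 [order #3] limit_buy(price=95, qty=8): fills=none; bids=[#2:4@100 #1:8@96 #3:8@95] asks=[-]
After op 4 [order #4] limit_buy(price=103, qty=8): fills=none; bids=[#4:8@103 #2:4@100 #1:8@96 #3:8@95] asks=[-]
After op 5 cancel(order #1): fills=none; bids=[#4:8@103 #2:4@100 #3:8@95] asks=[-]

Answer: BIDS (highest first):
  #4: 8@103
  #2: 4@100
  #3: 8@95
ASKS (lowest first):
  (empty)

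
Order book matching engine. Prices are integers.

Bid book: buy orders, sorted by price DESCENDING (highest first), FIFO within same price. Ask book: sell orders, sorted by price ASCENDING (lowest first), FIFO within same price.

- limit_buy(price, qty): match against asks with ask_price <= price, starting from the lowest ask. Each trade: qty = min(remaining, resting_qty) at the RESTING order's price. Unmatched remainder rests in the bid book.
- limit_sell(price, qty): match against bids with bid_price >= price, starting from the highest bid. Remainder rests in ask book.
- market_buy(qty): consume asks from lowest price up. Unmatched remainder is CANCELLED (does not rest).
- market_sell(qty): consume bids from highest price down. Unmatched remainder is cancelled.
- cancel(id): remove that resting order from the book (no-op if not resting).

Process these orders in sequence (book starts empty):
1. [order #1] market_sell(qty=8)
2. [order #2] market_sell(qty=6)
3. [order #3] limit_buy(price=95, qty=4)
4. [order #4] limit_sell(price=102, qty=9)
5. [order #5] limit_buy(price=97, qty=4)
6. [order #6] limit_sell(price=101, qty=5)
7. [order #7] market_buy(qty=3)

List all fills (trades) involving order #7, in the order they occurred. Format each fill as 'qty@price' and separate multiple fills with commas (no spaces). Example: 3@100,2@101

After op 1 [order #1] market_sell(qty=8): fills=none; bids=[-] asks=[-]
After op 2 [order #2] market_sell(qty=6): fills=none; bids=[-] asks=[-]
After op 3 [order #3] limit_buy(price=95, qty=4): fills=none; bids=[#3:4@95] asks=[-]
After op 4 [order #4] limit_sell(price=102, qty=9): fills=none; bids=[#3:4@95] asks=[#4:9@102]
After op 5 [order #5] limit_buy(price=97, qty=4): fills=none; bids=[#5:4@97 #3:4@95] asks=[#4:9@102]
After op 6 [order #6] limit_sell(price=101, qty=5): fills=none; bids=[#5:4@97 #3:4@95] asks=[#6:5@101 #4:9@102]
After op 7 [order #7] market_buy(qty=3): fills=#7x#6:3@101; bids=[#5:4@97 #3:4@95] asks=[#6:2@101 #4:9@102]

Answer: 3@101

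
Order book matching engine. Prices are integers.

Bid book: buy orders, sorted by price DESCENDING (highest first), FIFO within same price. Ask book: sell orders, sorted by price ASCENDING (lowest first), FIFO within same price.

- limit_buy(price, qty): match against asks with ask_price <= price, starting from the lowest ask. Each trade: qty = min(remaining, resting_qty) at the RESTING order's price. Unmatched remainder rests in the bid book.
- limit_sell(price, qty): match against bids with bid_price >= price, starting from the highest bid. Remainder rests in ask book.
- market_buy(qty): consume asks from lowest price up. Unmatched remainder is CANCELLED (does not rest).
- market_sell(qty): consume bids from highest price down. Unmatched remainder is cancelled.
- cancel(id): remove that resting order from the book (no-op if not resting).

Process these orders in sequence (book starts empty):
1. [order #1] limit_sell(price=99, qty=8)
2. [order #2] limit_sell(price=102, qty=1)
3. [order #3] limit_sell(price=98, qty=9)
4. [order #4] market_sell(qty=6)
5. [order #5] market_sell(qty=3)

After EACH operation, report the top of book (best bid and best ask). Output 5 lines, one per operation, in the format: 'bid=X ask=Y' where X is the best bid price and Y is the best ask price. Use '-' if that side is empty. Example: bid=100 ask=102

Answer: bid=- ask=99
bid=- ask=99
bid=- ask=98
bid=- ask=98
bid=- ask=98

Derivation:
After op 1 [order #1] limit_sell(price=99, qty=8): fills=none; bids=[-] asks=[#1:8@99]
After op 2 [order #2] limit_sell(price=102, qty=1): fills=none; bids=[-] asks=[#1:8@99 #2:1@102]
After op 3 [order #3] limit_sell(price=98, qty=9): fills=none; bids=[-] asks=[#3:9@98 #1:8@99 #2:1@102]
After op 4 [order #4] market_sell(qty=6): fills=none; bids=[-] asks=[#3:9@98 #1:8@99 #2:1@102]
After op 5 [order #5] market_sell(qty=3): fills=none; bids=[-] asks=[#3:9@98 #1:8@99 #2:1@102]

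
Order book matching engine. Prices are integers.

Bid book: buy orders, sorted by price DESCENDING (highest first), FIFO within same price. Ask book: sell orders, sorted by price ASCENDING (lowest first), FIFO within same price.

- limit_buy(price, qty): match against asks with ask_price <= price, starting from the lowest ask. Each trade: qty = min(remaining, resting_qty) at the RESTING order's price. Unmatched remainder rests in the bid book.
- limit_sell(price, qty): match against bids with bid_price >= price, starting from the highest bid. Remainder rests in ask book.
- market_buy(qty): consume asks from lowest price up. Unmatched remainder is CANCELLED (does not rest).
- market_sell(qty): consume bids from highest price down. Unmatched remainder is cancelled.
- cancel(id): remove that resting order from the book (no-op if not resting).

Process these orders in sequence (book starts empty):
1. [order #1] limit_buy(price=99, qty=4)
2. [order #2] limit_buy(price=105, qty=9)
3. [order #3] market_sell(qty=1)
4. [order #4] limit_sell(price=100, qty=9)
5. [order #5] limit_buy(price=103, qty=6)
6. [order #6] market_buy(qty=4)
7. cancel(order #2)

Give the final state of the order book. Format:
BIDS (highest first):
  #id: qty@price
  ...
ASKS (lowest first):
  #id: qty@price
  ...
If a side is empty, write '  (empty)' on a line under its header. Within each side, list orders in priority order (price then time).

Answer: BIDS (highest first):
  #5: 5@103
  #1: 4@99
ASKS (lowest first):
  (empty)

Derivation:
After op 1 [order #1] limit_buy(price=99, qty=4): fills=none; bids=[#1:4@99] asks=[-]
After op 2 [order #2] limit_buy(price=105, qty=9): fills=none; bids=[#2:9@105 #1:4@99] asks=[-]
After op 3 [order #3] market_sell(qty=1): fills=#2x#3:1@105; bids=[#2:8@105 #1:4@99] asks=[-]
After op 4 [order #4] limit_sell(price=100, qty=9): fills=#2x#4:8@105; bids=[#1:4@99] asks=[#4:1@100]
After op 5 [order #5] limit_buy(price=103, qty=6): fills=#5x#4:1@100; bids=[#5:5@103 #1:4@99] asks=[-]
After op 6 [order #6] market_buy(qty=4): fills=none; bids=[#5:5@103 #1:4@99] asks=[-]
After op 7 cancel(order #2): fills=none; bids=[#5:5@103 #1:4@99] asks=[-]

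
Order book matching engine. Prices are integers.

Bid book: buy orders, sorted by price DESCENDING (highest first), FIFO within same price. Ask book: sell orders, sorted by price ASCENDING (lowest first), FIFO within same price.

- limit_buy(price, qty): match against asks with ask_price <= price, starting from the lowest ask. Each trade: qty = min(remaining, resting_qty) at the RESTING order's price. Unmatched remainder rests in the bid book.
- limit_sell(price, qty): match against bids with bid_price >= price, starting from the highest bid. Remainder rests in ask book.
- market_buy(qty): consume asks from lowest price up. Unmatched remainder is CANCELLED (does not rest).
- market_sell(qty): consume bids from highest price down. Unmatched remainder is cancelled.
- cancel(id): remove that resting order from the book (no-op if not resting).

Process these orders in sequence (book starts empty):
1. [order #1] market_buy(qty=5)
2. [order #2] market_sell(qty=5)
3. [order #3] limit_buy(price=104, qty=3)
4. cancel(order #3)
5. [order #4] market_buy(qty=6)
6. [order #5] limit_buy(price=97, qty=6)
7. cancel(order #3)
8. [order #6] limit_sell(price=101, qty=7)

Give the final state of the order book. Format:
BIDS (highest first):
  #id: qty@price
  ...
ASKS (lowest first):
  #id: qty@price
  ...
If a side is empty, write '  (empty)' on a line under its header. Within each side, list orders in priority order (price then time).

After op 1 [order #1] market_buy(qty=5): fills=none; bids=[-] asks=[-]
After op 2 [order #2] market_sell(qty=5): fills=none; bids=[-] asks=[-]
After op 3 [order #3] limit_buy(price=104, qty=3): fills=none; bids=[#3:3@104] asks=[-]
After op 4 cancel(order #3): fills=none; bids=[-] asks=[-]
After op 5 [order #4] market_buy(qty=6): fills=none; bids=[-] asks=[-]
After op 6 [order #5] limit_buy(price=97, qty=6): fills=none; bids=[#5:6@97] asks=[-]
After op 7 cancel(order #3): fills=none; bids=[#5:6@97] asks=[-]
After op 8 [order #6] limit_sell(price=101, qty=7): fills=none; bids=[#5:6@97] asks=[#6:7@101]

Answer: BIDS (highest first):
  #5: 6@97
ASKS (lowest first):
  #6: 7@101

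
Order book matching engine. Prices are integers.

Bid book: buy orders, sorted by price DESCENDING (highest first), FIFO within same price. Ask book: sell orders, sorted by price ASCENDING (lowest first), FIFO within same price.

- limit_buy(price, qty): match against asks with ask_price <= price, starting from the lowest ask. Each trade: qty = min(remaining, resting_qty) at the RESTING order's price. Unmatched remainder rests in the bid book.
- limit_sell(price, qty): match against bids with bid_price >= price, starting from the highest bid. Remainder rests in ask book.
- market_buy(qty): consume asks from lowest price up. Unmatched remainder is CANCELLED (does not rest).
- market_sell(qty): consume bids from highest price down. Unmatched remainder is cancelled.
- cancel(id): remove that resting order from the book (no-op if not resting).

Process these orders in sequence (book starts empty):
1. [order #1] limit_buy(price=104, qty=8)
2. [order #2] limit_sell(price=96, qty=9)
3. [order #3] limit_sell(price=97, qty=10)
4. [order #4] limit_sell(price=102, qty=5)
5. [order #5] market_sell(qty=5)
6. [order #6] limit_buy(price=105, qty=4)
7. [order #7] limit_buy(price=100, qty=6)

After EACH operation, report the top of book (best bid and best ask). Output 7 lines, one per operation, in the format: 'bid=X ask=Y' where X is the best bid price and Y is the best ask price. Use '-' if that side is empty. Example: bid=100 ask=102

Answer: bid=104 ask=-
bid=- ask=96
bid=- ask=96
bid=- ask=96
bid=- ask=96
bid=- ask=97
bid=- ask=97

Derivation:
After op 1 [order #1] limit_buy(price=104, qty=8): fills=none; bids=[#1:8@104] asks=[-]
After op 2 [order #2] limit_sell(price=96, qty=9): fills=#1x#2:8@104; bids=[-] asks=[#2:1@96]
After op 3 [order #3] limit_sell(price=97, qty=10): fills=none; bids=[-] asks=[#2:1@96 #3:10@97]
After op 4 [order #4] limit_sell(price=102, qty=5): fills=none; bids=[-] asks=[#2:1@96 #3:10@97 #4:5@102]
After op 5 [order #5] market_sell(qty=5): fills=none; bids=[-] asks=[#2:1@96 #3:10@97 #4:5@102]
After op 6 [order #6] limit_buy(price=105, qty=4): fills=#6x#2:1@96 #6x#3:3@97; bids=[-] asks=[#3:7@97 #4:5@102]
After op 7 [order #7] limit_buy(price=100, qty=6): fills=#7x#3:6@97; bids=[-] asks=[#3:1@97 #4:5@102]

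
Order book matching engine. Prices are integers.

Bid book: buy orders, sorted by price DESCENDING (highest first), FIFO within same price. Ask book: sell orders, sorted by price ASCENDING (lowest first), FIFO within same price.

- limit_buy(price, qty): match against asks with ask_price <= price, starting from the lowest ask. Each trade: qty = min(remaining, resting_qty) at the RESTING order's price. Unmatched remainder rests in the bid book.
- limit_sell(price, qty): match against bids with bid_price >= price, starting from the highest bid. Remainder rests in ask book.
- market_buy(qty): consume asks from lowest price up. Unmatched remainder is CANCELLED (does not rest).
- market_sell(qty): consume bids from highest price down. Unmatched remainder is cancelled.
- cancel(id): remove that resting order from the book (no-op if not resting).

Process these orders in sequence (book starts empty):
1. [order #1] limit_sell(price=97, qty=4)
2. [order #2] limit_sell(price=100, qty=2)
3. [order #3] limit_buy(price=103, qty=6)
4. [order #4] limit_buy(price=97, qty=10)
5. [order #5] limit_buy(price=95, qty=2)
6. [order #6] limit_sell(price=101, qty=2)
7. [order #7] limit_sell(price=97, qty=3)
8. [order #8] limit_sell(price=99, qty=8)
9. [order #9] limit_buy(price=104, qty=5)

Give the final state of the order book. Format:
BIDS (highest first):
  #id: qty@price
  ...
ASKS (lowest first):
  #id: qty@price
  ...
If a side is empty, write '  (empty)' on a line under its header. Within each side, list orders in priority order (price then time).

Answer: BIDS (highest first):
  #4: 7@97
  #5: 2@95
ASKS (lowest first):
  #8: 3@99
  #6: 2@101

Derivation:
After op 1 [order #1] limit_sell(price=97, qty=4): fills=none; bids=[-] asks=[#1:4@97]
After op 2 [order #2] limit_sell(price=100, qty=2): fills=none; bids=[-] asks=[#1:4@97 #2:2@100]
After op 3 [order #3] limit_buy(price=103, qty=6): fills=#3x#1:4@97 #3x#2:2@100; bids=[-] asks=[-]
After op 4 [order #4] limit_buy(price=97, qty=10): fills=none; bids=[#4:10@97] asks=[-]
After op 5 [order #5] limit_buy(price=95, qty=2): fills=none; bids=[#4:10@97 #5:2@95] asks=[-]
After op 6 [order #6] limit_sell(price=101, qty=2): fills=none; bids=[#4:10@97 #5:2@95] asks=[#6:2@101]
After op 7 [order #7] limit_sell(price=97, qty=3): fills=#4x#7:3@97; bids=[#4:7@97 #5:2@95] asks=[#6:2@101]
After op 8 [order #8] limit_sell(price=99, qty=8): fills=none; bids=[#4:7@97 #5:2@95] asks=[#8:8@99 #6:2@101]
After op 9 [order #9] limit_buy(price=104, qty=5): fills=#9x#8:5@99; bids=[#4:7@97 #5:2@95] asks=[#8:3@99 #6:2@101]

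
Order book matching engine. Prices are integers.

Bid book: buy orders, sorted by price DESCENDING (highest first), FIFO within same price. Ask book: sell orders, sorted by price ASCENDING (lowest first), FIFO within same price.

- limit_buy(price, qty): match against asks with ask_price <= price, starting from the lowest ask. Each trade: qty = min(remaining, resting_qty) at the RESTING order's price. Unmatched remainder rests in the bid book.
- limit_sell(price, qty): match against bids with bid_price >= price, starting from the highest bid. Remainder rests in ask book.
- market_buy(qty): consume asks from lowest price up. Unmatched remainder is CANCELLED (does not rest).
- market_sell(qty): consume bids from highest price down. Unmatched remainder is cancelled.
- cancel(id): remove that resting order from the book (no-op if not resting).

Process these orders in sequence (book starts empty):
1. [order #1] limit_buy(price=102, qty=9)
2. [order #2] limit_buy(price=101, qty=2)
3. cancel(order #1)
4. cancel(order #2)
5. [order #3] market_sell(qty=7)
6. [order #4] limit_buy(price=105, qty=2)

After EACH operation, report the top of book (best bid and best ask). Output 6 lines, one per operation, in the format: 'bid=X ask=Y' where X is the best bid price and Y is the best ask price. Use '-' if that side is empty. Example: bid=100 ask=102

After op 1 [order #1] limit_buy(price=102, qty=9): fills=none; bids=[#1:9@102] asks=[-]
After op 2 [order #2] limit_buy(price=101, qty=2): fills=none; bids=[#1:9@102 #2:2@101] asks=[-]
After op 3 cancel(order #1): fills=none; bids=[#2:2@101] asks=[-]
After op 4 cancel(order #2): fills=none; bids=[-] asks=[-]
After op 5 [order #3] market_sell(qty=7): fills=none; bids=[-] asks=[-]
After op 6 [order #4] limit_buy(price=105, qty=2): fills=none; bids=[#4:2@105] asks=[-]

Answer: bid=102 ask=-
bid=102 ask=-
bid=101 ask=-
bid=- ask=-
bid=- ask=-
bid=105 ask=-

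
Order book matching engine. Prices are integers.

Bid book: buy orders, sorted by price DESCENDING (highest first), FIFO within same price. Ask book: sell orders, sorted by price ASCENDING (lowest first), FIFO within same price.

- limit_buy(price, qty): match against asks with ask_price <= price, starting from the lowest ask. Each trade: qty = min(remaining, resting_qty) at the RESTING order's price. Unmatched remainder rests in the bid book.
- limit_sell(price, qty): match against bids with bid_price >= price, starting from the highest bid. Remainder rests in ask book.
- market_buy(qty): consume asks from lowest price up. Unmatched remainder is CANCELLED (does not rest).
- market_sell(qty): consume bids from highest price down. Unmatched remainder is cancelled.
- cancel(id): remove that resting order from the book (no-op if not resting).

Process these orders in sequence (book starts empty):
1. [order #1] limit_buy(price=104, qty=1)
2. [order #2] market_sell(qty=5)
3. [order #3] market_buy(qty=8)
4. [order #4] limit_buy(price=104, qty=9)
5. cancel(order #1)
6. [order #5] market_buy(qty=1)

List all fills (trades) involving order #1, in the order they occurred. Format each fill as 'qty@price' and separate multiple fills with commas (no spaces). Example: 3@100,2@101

After op 1 [order #1] limit_buy(price=104, qty=1): fills=none; bids=[#1:1@104] asks=[-]
After op 2 [order #2] market_sell(qty=5): fills=#1x#2:1@104; bids=[-] asks=[-]
After op 3 [order #3] market_buy(qty=8): fills=none; bids=[-] asks=[-]
After op 4 [order #4] limit_buy(price=104, qty=9): fills=none; bids=[#4:9@104] asks=[-]
After op 5 cancel(order #1): fills=none; bids=[#4:9@104] asks=[-]
After op 6 [order #5] market_buy(qty=1): fills=none; bids=[#4:9@104] asks=[-]

Answer: 1@104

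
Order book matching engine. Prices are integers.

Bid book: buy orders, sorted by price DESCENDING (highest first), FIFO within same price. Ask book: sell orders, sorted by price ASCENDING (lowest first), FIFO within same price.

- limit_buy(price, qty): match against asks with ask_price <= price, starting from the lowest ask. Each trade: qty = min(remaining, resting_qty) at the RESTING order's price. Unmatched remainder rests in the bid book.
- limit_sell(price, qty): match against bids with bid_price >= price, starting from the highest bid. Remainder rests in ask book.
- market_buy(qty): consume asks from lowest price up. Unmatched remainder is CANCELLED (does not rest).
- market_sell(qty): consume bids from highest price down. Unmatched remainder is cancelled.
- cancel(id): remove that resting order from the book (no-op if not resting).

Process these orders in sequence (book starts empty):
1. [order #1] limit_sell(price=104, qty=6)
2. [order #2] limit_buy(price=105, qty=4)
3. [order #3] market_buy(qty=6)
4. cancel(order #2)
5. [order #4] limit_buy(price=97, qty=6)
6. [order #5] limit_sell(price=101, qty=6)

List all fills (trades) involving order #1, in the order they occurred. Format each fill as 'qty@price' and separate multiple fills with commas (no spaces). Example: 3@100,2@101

After op 1 [order #1] limit_sell(price=104, qty=6): fills=none; bids=[-] asks=[#1:6@104]
After op 2 [order #2] limit_buy(price=105, qty=4): fills=#2x#1:4@104; bids=[-] asks=[#1:2@104]
After op 3 [order #3] market_buy(qty=6): fills=#3x#1:2@104; bids=[-] asks=[-]
After op 4 cancel(order #2): fills=none; bids=[-] asks=[-]
After op 5 [order #4] limit_buy(price=97, qty=6): fills=none; bids=[#4:6@97] asks=[-]
After op 6 [order #5] limit_sell(price=101, qty=6): fills=none; bids=[#4:6@97] asks=[#5:6@101]

Answer: 4@104,2@104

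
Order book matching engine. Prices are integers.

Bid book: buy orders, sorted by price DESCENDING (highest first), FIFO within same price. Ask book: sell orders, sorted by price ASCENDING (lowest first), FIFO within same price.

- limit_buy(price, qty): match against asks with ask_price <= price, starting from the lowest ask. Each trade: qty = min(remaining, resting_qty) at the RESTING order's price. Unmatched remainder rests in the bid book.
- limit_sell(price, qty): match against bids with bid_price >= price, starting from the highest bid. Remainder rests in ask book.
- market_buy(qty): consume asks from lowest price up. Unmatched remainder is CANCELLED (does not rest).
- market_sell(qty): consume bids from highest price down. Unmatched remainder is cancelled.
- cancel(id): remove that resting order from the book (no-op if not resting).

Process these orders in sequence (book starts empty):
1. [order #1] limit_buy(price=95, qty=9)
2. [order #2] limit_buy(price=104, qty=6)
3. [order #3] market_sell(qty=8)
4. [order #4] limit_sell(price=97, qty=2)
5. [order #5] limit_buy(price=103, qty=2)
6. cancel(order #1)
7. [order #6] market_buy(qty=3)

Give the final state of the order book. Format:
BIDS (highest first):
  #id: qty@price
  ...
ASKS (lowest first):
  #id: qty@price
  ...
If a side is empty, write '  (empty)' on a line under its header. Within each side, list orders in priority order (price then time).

After op 1 [order #1] limit_buy(price=95, qty=9): fills=none; bids=[#1:9@95] asks=[-]
After op 2 [order #2] limit_buy(price=104, qty=6): fills=none; bids=[#2:6@104 #1:9@95] asks=[-]
After op 3 [order #3] market_sell(qty=8): fills=#2x#3:6@104 #1x#3:2@95; bids=[#1:7@95] asks=[-]
After op 4 [order #4] limit_sell(price=97, qty=2): fills=none; bids=[#1:7@95] asks=[#4:2@97]
After op 5 [order #5] limit_buy(price=103, qty=2): fills=#5x#4:2@97; bids=[#1:7@95] asks=[-]
After op 6 cancel(order #1): fills=none; bids=[-] asks=[-]
After op 7 [order #6] market_buy(qty=3): fills=none; bids=[-] asks=[-]

Answer: BIDS (highest first):
  (empty)
ASKS (lowest first):
  (empty)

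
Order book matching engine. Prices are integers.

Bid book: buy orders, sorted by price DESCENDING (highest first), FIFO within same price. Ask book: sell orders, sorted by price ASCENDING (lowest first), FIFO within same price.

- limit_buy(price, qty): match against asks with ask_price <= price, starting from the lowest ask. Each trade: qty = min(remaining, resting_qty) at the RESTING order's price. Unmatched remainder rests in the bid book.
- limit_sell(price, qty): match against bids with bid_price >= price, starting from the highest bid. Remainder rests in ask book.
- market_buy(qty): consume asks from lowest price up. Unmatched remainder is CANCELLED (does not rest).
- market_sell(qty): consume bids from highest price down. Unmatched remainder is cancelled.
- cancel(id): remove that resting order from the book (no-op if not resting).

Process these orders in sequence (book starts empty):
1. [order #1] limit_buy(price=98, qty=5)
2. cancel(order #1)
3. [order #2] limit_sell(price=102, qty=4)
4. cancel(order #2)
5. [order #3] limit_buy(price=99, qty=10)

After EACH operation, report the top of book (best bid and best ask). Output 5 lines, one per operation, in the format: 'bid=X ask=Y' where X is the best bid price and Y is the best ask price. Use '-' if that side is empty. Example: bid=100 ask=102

After op 1 [order #1] limit_buy(price=98, qty=5): fills=none; bids=[#1:5@98] asks=[-]
After op 2 cancel(order #1): fills=none; bids=[-] asks=[-]
After op 3 [order #2] limit_sell(price=102, qty=4): fills=none; bids=[-] asks=[#2:4@102]
After op 4 cancel(order #2): fills=none; bids=[-] asks=[-]
After op 5 [order #3] limit_buy(price=99, qty=10): fills=none; bids=[#3:10@99] asks=[-]

Answer: bid=98 ask=-
bid=- ask=-
bid=- ask=102
bid=- ask=-
bid=99 ask=-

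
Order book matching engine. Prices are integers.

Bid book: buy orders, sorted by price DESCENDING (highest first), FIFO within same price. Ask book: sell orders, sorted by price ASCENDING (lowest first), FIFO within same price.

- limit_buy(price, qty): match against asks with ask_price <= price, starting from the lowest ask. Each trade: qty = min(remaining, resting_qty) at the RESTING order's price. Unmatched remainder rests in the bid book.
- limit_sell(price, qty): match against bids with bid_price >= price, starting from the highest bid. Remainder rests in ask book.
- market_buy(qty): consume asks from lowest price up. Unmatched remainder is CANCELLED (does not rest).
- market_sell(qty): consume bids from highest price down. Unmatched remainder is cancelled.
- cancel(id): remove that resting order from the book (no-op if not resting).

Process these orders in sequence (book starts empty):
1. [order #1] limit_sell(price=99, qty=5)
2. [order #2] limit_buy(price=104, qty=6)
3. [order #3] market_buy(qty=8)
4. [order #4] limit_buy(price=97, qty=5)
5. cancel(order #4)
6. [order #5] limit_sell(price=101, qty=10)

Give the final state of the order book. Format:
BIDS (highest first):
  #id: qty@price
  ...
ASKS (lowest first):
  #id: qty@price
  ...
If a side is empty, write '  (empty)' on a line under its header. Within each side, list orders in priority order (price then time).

Answer: BIDS (highest first):
  (empty)
ASKS (lowest first):
  #5: 9@101

Derivation:
After op 1 [order #1] limit_sell(price=99, qty=5): fills=none; bids=[-] asks=[#1:5@99]
After op 2 [order #2] limit_buy(price=104, qty=6): fills=#2x#1:5@99; bids=[#2:1@104] asks=[-]
After op 3 [order #3] market_buy(qty=8): fills=none; bids=[#2:1@104] asks=[-]
After op 4 [order #4] limit_buy(price=97, qty=5): fills=none; bids=[#2:1@104 #4:5@97] asks=[-]
After op 5 cancel(order #4): fills=none; bids=[#2:1@104] asks=[-]
After op 6 [order #5] limit_sell(price=101, qty=10): fills=#2x#5:1@104; bids=[-] asks=[#5:9@101]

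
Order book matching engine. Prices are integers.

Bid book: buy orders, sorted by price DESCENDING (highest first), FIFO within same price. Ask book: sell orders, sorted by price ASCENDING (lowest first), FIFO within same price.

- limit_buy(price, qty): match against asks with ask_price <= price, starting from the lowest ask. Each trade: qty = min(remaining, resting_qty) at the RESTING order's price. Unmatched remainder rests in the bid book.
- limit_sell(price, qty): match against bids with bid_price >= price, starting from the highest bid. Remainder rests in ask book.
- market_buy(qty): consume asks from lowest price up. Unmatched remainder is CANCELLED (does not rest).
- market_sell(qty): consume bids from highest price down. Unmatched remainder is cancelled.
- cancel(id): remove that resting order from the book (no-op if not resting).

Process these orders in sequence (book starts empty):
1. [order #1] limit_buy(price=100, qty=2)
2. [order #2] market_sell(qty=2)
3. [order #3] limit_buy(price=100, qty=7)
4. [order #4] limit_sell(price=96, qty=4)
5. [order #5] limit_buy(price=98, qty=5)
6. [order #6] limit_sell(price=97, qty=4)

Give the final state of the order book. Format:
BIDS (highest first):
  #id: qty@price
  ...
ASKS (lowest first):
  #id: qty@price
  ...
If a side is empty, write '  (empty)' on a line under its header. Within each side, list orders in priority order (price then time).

Answer: BIDS (highest first):
  #5: 4@98
ASKS (lowest first):
  (empty)

Derivation:
After op 1 [order #1] limit_buy(price=100, qty=2): fills=none; bids=[#1:2@100] asks=[-]
After op 2 [order #2] market_sell(qty=2): fills=#1x#2:2@100; bids=[-] asks=[-]
After op 3 [order #3] limit_buy(price=100, qty=7): fills=none; bids=[#3:7@100] asks=[-]
After op 4 [order #4] limit_sell(price=96, qty=4): fills=#3x#4:4@100; bids=[#3:3@100] asks=[-]
After op 5 [order #5] limit_buy(price=98, qty=5): fills=none; bids=[#3:3@100 #5:5@98] asks=[-]
After op 6 [order #6] limit_sell(price=97, qty=4): fills=#3x#6:3@100 #5x#6:1@98; bids=[#5:4@98] asks=[-]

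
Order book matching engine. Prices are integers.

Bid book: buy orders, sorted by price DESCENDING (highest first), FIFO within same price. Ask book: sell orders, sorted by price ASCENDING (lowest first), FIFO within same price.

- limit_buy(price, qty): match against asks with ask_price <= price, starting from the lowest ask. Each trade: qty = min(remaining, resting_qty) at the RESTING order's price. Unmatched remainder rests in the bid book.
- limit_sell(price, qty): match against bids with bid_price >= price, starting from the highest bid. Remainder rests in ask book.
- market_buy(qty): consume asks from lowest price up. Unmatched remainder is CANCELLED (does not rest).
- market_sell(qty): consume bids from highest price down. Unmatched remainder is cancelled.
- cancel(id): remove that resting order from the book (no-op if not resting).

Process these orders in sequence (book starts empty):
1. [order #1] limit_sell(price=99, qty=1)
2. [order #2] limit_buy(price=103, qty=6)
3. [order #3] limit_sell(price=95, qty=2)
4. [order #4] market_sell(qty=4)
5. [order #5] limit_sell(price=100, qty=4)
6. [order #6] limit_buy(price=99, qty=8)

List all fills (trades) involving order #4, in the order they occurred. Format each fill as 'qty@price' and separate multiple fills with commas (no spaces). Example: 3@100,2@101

Answer: 3@103

Derivation:
After op 1 [order #1] limit_sell(price=99, qty=1): fills=none; bids=[-] asks=[#1:1@99]
After op 2 [order #2] limit_buy(price=103, qty=6): fills=#2x#1:1@99; bids=[#2:5@103] asks=[-]
After op 3 [order #3] limit_sell(price=95, qty=2): fills=#2x#3:2@103; bids=[#2:3@103] asks=[-]
After op 4 [order #4] market_sell(qty=4): fills=#2x#4:3@103; bids=[-] asks=[-]
After op 5 [order #5] limit_sell(price=100, qty=4): fills=none; bids=[-] asks=[#5:4@100]
After op 6 [order #6] limit_buy(price=99, qty=8): fills=none; bids=[#6:8@99] asks=[#5:4@100]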